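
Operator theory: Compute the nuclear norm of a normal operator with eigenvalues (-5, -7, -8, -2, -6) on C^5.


For a normal operator, singular values equal |eigenvalues|.
Trace norm = sum |lambda_i| = 5 + 7 + 8 + 2 + 6
= 28

28


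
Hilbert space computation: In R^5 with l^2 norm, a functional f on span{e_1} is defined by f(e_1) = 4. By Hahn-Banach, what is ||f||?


The norm of f is given by ||f|| = sup_{||x||=1} |f(x)|.
On span{e_1}, ||e_1|| = 1, so ||f|| = |f(e_1)| / ||e_1||
= |4| / 1 = 4.0000

4.0000


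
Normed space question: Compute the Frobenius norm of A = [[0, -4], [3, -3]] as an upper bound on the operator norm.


||A||_F^2 = sum a_ij^2
= 0^2 + (-4)^2 + 3^2 + (-3)^2
= 0 + 16 + 9 + 9 = 34
||A||_F = sqrt(34) = 5.8310

5.8310


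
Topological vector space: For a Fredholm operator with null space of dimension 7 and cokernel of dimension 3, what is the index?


The Fredholm index is defined as ind(T) = dim(ker T) - dim(coker T)
= 7 - 3
= 4

4


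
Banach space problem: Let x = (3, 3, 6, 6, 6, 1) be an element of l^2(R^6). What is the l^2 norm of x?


The l^2 norm = (sum |x_i|^2)^(1/2)
Sum of 2th powers = 9 + 9 + 36 + 36 + 36 + 1 = 127
||x||_2 = (127)^(1/2) = 11.2694

11.2694


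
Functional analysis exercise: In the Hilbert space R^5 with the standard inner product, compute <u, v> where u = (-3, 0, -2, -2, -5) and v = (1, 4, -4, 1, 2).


Computing the standard inner product <u, v> = sum u_i * v_i
= -3*1 + 0*4 + -2*-4 + -2*1 + -5*2
= -3 + 0 + 8 + -2 + -10
= -7

-7


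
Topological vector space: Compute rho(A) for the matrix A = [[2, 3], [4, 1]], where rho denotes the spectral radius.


For a 2x2 matrix, eigenvalues satisfy lambda^2 - (trace)*lambda + det = 0
trace = 2 + 1 = 3
det = 2*1 - 3*4 = -10
discriminant = 3^2 - 4*(-10) = 49
spectral radius = max |eigenvalue| = 5.0000

5.0000


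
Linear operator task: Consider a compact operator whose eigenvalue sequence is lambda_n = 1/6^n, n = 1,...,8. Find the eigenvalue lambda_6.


The eigenvalue formula gives lambda_6 = 1/6^6
= 1/46656
= 2.1433e-05

2.1433e-05


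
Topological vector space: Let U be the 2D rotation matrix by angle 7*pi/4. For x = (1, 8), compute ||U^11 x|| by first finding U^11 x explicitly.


U is a rotation by theta = 7*pi/4
U^11 = rotation by 11*theta = 77*pi/4 = 5*pi/4 (mod 2*pi)
cos(5*pi/4) = -0.7071, sin(5*pi/4) = -0.7071
U^11 x = (-0.7071 * 1 - -0.7071 * 8, -0.7071 * 1 + -0.7071 * 8)
= (4.9497, -6.3640)
||U^11 x|| = sqrt(4.9497^2 + (-6.3640)^2) = sqrt(65.0000) = 8.0623

8.0623


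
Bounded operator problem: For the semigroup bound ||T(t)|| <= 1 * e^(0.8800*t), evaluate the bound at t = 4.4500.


||T(4.4500)|| <= 1 * exp(0.8800 * 4.4500)
= 1 * exp(3.9160)
= 1 * 50.1992
= 50.1992

50.1992


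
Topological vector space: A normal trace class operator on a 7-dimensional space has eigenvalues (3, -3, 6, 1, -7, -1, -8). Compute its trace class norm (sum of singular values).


For a normal operator, singular values equal |eigenvalues|.
Trace norm = sum |lambda_i| = 3 + 3 + 6 + 1 + 7 + 1 + 8
= 29

29


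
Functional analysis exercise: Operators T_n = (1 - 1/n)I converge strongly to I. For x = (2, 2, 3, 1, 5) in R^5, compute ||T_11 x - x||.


T_11 x - x = (1 - 1/11)x - x = -x/11
||x|| = sqrt(43) = 6.5574
||T_11 x - x|| = ||x||/11 = 6.5574/11 = 0.5961

0.5961


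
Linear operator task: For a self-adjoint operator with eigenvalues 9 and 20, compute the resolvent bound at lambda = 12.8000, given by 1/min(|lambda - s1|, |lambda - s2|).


dist(12.8000, {9, 20}) = min(|12.8000 - 9|, |12.8000 - 20|)
= min(3.8000, 7.2000) = 3.8000
Resolvent bound = 1/3.8000 = 0.2632

0.2632


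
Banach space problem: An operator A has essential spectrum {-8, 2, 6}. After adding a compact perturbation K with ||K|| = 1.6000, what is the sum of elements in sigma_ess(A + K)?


By Weyl's theorem, the essential spectrum is invariant under compact perturbations.
sigma_ess(A + K) = sigma_ess(A) = {-8, 2, 6}
Sum = -8 + 2 + 6 = 0

0


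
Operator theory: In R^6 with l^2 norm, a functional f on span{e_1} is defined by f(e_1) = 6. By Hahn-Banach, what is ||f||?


The norm of f is given by ||f|| = sup_{||x||=1} |f(x)|.
On span{e_1}, ||e_1|| = 1, so ||f|| = |f(e_1)| / ||e_1||
= |6| / 1 = 6.0000

6.0000


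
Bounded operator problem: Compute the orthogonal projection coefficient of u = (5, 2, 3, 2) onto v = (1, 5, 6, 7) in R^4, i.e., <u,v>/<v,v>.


Computing <u,v> = 5*1 + 2*5 + 3*6 + 2*7 = 47
Computing <v,v> = 1^2 + 5^2 + 6^2 + 7^2 = 111
Projection coefficient = 47/111 = 0.4234

0.4234


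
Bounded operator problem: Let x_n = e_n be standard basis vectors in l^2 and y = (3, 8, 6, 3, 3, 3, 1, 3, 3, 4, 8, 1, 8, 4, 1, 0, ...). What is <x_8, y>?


x_8 = e_8 is the standard basis vector with 1 in position 8.
<x_8, y> = y_8 = 3
As n -> infinity, <x_n, y> -> 0, confirming weak convergence of (x_n) to 0.

3


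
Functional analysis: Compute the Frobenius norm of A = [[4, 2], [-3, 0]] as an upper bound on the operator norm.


||A||_F^2 = sum a_ij^2
= 4^2 + 2^2 + (-3)^2 + 0^2
= 16 + 4 + 9 + 0 = 29
||A||_F = sqrt(29) = 5.3852

5.3852


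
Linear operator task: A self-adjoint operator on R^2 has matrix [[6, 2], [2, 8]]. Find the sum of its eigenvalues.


For a self-adjoint (symmetric) matrix, the eigenvalues are real.
The sum of eigenvalues equals the trace of the matrix.
trace = 6 + 8 = 14

14


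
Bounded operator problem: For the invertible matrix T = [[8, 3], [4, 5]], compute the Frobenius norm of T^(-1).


det(T) = 8*5 - 3*4 = 28
T^(-1) = (1/28) * [[5, -3], [-4, 8]] = [[0.1786, -0.1071], [-0.1429, 0.2857]]
||T^(-1)||_F^2 = 0.1786^2 + (-0.1071)^2 + (-0.1429)^2 + 0.2857^2 = 0.1454
||T^(-1)||_F = sqrt(0.1454) = 0.3813

0.3813


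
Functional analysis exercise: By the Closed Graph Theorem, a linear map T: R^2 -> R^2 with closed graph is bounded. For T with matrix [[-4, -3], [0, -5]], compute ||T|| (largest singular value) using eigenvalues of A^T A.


A^T A = [[16, 12], [12, 34]]
trace(A^T A) = 50, det(A^T A) = 400
discriminant = 50^2 - 4*400 = 900
Largest eigenvalue of A^T A = (trace + sqrt(disc))/2 = 40.0000
||T|| = sqrt(40.0000) = 6.3246

6.3246


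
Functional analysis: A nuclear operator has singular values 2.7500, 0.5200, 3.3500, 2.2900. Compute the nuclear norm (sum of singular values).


The nuclear norm is the sum of all singular values.
||T||_1 = 2.7500 + 0.5200 + 3.3500 + 2.2900
= 8.9100

8.9100


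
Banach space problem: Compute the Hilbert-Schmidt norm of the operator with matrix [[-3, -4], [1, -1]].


The Hilbert-Schmidt norm is sqrt(sum of squares of all entries).
Sum of squares = (-3)^2 + (-4)^2 + 1^2 + (-1)^2
= 9 + 16 + 1 + 1 = 27
||T||_HS = sqrt(27) = 5.1962

5.1962


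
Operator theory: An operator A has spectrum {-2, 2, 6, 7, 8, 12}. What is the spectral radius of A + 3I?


Spectrum of A + 3I = {1, 5, 9, 10, 11, 15}
Spectral radius = max |lambda| over the shifted spectrum
= max(1, 5, 9, 10, 11, 15) = 15

15


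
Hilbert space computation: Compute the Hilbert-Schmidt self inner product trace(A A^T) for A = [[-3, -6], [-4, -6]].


trace(A * A^T) = sum of squares of all entries
= (-3)^2 + (-6)^2 + (-4)^2 + (-6)^2
= 9 + 36 + 16 + 36
= 97

97


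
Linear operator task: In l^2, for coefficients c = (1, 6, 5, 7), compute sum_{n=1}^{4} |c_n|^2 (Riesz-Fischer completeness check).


sum |c_n|^2 = 1^2 + 6^2 + 5^2 + 7^2
= 1 + 36 + 25 + 49
= 111

111


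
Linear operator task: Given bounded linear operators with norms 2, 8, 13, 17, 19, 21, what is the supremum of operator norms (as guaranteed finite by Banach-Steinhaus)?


By the Uniform Boundedness Principle, the supremum of norms is finite.
sup_k ||T_k|| = max(2, 8, 13, 17, 19, 21) = 21

21


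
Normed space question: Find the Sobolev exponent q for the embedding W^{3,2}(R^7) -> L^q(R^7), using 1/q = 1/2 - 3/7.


Using the Sobolev embedding formula: 1/q = 1/p - k/n
1/q = 1/2 - 3/7 = 1/14
q = 1/(1/14) = 14

14.0000


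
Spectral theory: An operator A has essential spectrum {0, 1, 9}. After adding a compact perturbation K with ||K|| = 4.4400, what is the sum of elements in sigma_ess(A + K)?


By Weyl's theorem, the essential spectrum is invariant under compact perturbations.
sigma_ess(A + K) = sigma_ess(A) = {0, 1, 9}
Sum = 0 + 1 + 9 = 10

10


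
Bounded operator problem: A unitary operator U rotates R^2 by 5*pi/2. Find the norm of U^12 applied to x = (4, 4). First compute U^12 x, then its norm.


U is a rotation by theta = 5*pi/2
U^12 = rotation by 12*theta = 60*pi/2 = 0*pi/2 (mod 2*pi)
cos(0*pi/2) = 1.0000, sin(0*pi/2) = 0.0000
U^12 x = (1.0000 * 4 - 0.0000 * 4, 0.0000 * 4 + 1.0000 * 4)
= (4.0000, 4.0000)
||U^12 x|| = sqrt(4.0000^2 + 4.0000^2) = sqrt(32.0000) = 5.6569

5.6569


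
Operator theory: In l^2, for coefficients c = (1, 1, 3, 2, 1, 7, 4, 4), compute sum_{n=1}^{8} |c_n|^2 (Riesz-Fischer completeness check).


sum |c_n|^2 = 1^2 + 1^2 + 3^2 + 2^2 + 1^2 + 7^2 + 4^2 + 4^2
= 1 + 1 + 9 + 4 + 1 + 49 + 16 + 16
= 97

97


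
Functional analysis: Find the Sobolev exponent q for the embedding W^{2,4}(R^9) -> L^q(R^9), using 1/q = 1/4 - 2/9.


Using the Sobolev embedding formula: 1/q = 1/p - k/n
1/q = 1/4 - 2/9 = 1/36
q = 1/(1/36) = 36

36.0000


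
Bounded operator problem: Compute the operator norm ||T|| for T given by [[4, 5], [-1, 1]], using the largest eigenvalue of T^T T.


A^T A = [[17, 19], [19, 26]]
trace(A^T A) = 43, det(A^T A) = 81
discriminant = 43^2 - 4*81 = 1525
Largest eigenvalue of A^T A = (trace + sqrt(disc))/2 = 41.0256
||T|| = sqrt(41.0256) = 6.4051

6.4051


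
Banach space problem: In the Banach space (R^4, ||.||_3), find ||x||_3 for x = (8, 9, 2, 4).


The l^3 norm = (sum |x_i|^3)^(1/3)
Sum of 3th powers = 512 + 729 + 8 + 64 = 1313
||x||_3 = (1313)^(1/3) = 10.9502

10.9502


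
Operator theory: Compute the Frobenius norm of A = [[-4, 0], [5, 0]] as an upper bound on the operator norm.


||A||_F^2 = sum a_ij^2
= (-4)^2 + 0^2 + 5^2 + 0^2
= 16 + 0 + 25 + 0 = 41
||A||_F = sqrt(41) = 6.4031

6.4031


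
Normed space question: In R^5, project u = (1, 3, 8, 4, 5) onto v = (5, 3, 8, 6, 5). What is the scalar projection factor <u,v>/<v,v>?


Computing <u,v> = 1*5 + 3*3 + 8*8 + 4*6 + 5*5 = 127
Computing <v,v> = 5^2 + 3^2 + 8^2 + 6^2 + 5^2 = 159
Projection coefficient = 127/159 = 0.7987

0.7987


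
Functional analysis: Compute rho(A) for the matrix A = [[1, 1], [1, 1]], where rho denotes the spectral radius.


For a 2x2 matrix, eigenvalues satisfy lambda^2 - (trace)*lambda + det = 0
trace = 1 + 1 = 2
det = 1*1 - 1*1 = 0
discriminant = 2^2 - 4*(0) = 4
spectral radius = max |eigenvalue| = 2.0000

2.0000


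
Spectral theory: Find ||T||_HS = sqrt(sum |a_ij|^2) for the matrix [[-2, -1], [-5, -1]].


The Hilbert-Schmidt norm is sqrt(sum of squares of all entries).
Sum of squares = (-2)^2 + (-1)^2 + (-5)^2 + (-1)^2
= 4 + 1 + 25 + 1 = 31
||T||_HS = sqrt(31) = 5.5678

5.5678


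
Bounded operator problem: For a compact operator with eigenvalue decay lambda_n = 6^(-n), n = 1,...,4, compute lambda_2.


The eigenvalue formula gives lambda_2 = 1/6^2
= 1/36
= 0.0278

0.0278


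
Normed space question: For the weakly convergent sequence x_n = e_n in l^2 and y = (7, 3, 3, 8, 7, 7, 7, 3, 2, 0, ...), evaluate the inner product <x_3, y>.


x_3 = e_3 is the standard basis vector with 1 in position 3.
<x_3, y> = y_3 = 3
As n -> infinity, <x_n, y> -> 0, confirming weak convergence of (x_n) to 0.

3


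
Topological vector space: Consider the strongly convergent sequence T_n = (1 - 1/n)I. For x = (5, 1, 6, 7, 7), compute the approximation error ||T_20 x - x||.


T_20 x - x = (1 - 1/20)x - x = -x/20
||x|| = sqrt(160) = 12.6491
||T_20 x - x|| = ||x||/20 = 12.6491/20 = 0.6325

0.6325


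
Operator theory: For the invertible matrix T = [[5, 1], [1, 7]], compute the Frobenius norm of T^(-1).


det(T) = 5*7 - 1*1 = 34
T^(-1) = (1/34) * [[7, -1], [-1, 5]] = [[0.2059, -0.0294], [-0.0294, 0.1471]]
||T^(-1)||_F^2 = 0.2059^2 + (-0.0294)^2 + (-0.0294)^2 + 0.1471^2 = 0.0657
||T^(-1)||_F = sqrt(0.0657) = 0.2564

0.2564


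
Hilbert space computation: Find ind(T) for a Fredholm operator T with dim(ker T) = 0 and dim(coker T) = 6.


The Fredholm index is defined as ind(T) = dim(ker T) - dim(coker T)
= 0 - 6
= -6

-6


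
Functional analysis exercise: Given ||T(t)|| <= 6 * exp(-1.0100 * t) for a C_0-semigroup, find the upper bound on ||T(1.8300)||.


||T(1.8300)|| <= 6 * exp(-1.0100 * 1.8300)
= 6 * exp(-1.8483)
= 6 * 0.1575
= 0.9450

0.9450


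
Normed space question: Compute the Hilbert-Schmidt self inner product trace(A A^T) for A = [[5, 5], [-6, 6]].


trace(A * A^T) = sum of squares of all entries
= 5^2 + 5^2 + (-6)^2 + 6^2
= 25 + 25 + 36 + 36
= 122

122


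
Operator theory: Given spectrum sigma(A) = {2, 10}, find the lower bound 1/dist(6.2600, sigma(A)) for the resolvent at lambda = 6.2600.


dist(6.2600, {2, 10}) = min(|6.2600 - 2|, |6.2600 - 10|)
= min(4.2600, 3.7400) = 3.7400
Resolvent bound = 1/3.7400 = 0.2674

0.2674


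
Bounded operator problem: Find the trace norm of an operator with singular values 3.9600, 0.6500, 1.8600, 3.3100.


The nuclear norm is the sum of all singular values.
||T||_1 = 3.9600 + 0.6500 + 1.8600 + 3.3100
= 9.7800

9.7800


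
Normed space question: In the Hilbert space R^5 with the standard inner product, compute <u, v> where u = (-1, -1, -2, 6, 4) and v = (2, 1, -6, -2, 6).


Computing the standard inner product <u, v> = sum u_i * v_i
= -1*2 + -1*1 + -2*-6 + 6*-2 + 4*6
= -2 + -1 + 12 + -12 + 24
= 21

21


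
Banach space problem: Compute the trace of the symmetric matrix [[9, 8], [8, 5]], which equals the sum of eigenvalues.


For a self-adjoint (symmetric) matrix, the eigenvalues are real.
The sum of eigenvalues equals the trace of the matrix.
trace = 9 + 5 = 14

14


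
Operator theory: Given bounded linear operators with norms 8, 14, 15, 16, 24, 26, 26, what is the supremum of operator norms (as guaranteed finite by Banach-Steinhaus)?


By the Uniform Boundedness Principle, the supremum of norms is finite.
sup_k ||T_k|| = max(8, 14, 15, 16, 24, 26, 26) = 26

26


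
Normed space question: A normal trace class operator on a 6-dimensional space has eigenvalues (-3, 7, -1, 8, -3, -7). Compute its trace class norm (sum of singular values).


For a normal operator, singular values equal |eigenvalues|.
Trace norm = sum |lambda_i| = 3 + 7 + 1 + 8 + 3 + 7
= 29

29


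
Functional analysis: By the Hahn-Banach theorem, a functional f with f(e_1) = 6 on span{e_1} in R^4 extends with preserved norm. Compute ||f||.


The norm of f is given by ||f|| = sup_{||x||=1} |f(x)|.
On span{e_1}, ||e_1|| = 1, so ||f|| = |f(e_1)| / ||e_1||
= |6| / 1 = 6.0000

6.0000


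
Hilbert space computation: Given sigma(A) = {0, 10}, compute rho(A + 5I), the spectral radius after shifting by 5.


Spectrum of A + 5I = {5, 15}
Spectral radius = max |lambda| over the shifted spectrum
= max(5, 15) = 15

15


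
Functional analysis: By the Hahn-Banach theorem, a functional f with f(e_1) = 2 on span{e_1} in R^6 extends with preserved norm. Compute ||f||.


The norm of f is given by ||f|| = sup_{||x||=1} |f(x)|.
On span{e_1}, ||e_1|| = 1, so ||f|| = |f(e_1)| / ||e_1||
= |2| / 1 = 2.0000

2.0000


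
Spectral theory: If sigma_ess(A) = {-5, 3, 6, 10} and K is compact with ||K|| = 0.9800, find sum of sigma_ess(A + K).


By Weyl's theorem, the essential spectrum is invariant under compact perturbations.
sigma_ess(A + K) = sigma_ess(A) = {-5, 3, 6, 10}
Sum = -5 + 3 + 6 + 10 = 14

14


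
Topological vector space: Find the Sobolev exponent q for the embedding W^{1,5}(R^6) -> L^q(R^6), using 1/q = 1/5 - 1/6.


Using the Sobolev embedding formula: 1/q = 1/p - k/n
1/q = 1/5 - 1/6 = 1/30
q = 1/(1/30) = 30

30.0000


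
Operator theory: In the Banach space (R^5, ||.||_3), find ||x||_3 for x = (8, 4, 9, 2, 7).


The l^3 norm = (sum |x_i|^3)^(1/3)
Sum of 3th powers = 512 + 64 + 729 + 8 + 343 = 1656
||x||_3 = (1656)^(1/3) = 11.8310

11.8310


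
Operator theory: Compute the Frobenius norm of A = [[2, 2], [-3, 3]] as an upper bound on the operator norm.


||A||_F^2 = sum a_ij^2
= 2^2 + 2^2 + (-3)^2 + 3^2
= 4 + 4 + 9 + 9 = 26
||A||_F = sqrt(26) = 5.0990

5.0990


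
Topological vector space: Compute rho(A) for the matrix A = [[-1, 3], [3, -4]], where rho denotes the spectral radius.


For a 2x2 matrix, eigenvalues satisfy lambda^2 - (trace)*lambda + det = 0
trace = -1 + -4 = -5
det = -1*-4 - 3*3 = -5
discriminant = (-5)^2 - 4*(-5) = 45
spectral radius = max |eigenvalue| = 5.8541

5.8541


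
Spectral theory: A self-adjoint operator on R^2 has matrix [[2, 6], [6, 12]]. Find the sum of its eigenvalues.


For a self-adjoint (symmetric) matrix, the eigenvalues are real.
The sum of eigenvalues equals the trace of the matrix.
trace = 2 + 12 = 14

14


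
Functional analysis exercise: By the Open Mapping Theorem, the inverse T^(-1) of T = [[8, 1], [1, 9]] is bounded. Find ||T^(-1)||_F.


det(T) = 8*9 - 1*1 = 71
T^(-1) = (1/71) * [[9, -1], [-1, 8]] = [[0.1268, -0.0141], [-0.0141, 0.1127]]
||T^(-1)||_F^2 = 0.1268^2 + (-0.0141)^2 + (-0.0141)^2 + 0.1127^2 = 0.0292
||T^(-1)||_F = sqrt(0.0292) = 0.1708

0.1708


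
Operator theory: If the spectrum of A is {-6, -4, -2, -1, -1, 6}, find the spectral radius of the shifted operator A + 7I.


Spectrum of A + 7I = {1, 3, 5, 6, 6, 13}
Spectral radius = max |lambda| over the shifted spectrum
= max(1, 3, 5, 6, 6, 13) = 13

13


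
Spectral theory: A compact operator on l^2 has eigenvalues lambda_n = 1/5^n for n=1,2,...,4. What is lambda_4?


The eigenvalue formula gives lambda_4 = 1/5^4
= 1/625
= 0.0016

0.0016


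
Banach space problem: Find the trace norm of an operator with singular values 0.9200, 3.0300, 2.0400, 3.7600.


The nuclear norm is the sum of all singular values.
||T||_1 = 0.9200 + 3.0300 + 2.0400 + 3.7600
= 9.7500

9.7500


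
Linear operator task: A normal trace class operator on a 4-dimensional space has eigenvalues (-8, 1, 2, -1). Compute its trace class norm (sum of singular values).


For a normal operator, singular values equal |eigenvalues|.
Trace norm = sum |lambda_i| = 8 + 1 + 2 + 1
= 12

12


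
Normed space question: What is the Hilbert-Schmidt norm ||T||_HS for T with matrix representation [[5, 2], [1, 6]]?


The Hilbert-Schmidt norm is sqrt(sum of squares of all entries).
Sum of squares = 5^2 + 2^2 + 1^2 + 6^2
= 25 + 4 + 1 + 36 = 66
||T||_HS = sqrt(66) = 8.1240

8.1240


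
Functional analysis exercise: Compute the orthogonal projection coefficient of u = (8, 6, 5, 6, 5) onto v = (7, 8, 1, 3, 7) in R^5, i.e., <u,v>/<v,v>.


Computing <u,v> = 8*7 + 6*8 + 5*1 + 6*3 + 5*7 = 162
Computing <v,v> = 7^2 + 8^2 + 1^2 + 3^2 + 7^2 = 172
Projection coefficient = 162/172 = 0.9419

0.9419


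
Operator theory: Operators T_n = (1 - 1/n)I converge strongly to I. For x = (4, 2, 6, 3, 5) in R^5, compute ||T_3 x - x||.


T_3 x - x = (1 - 1/3)x - x = -x/3
||x|| = sqrt(90) = 9.4868
||T_3 x - x|| = ||x||/3 = 9.4868/3 = 3.1623

3.1623


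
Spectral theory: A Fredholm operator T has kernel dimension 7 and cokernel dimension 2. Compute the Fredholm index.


The Fredholm index is defined as ind(T) = dim(ker T) - dim(coker T)
= 7 - 2
= 5

5


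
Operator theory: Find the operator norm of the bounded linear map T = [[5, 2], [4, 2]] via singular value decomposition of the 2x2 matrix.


A^T A = [[41, 18], [18, 8]]
trace(A^T A) = 49, det(A^T A) = 4
discriminant = 49^2 - 4*4 = 2385
Largest eigenvalue of A^T A = (trace + sqrt(disc))/2 = 48.9182
||T|| = sqrt(48.9182) = 6.9942

6.9942


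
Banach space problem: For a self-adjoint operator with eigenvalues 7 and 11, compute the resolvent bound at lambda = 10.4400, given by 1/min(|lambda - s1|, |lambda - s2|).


dist(10.4400, {7, 11}) = min(|10.4400 - 7|, |10.4400 - 11|)
= min(3.4400, 0.5600) = 0.5600
Resolvent bound = 1/0.5600 = 1.7857

1.7857


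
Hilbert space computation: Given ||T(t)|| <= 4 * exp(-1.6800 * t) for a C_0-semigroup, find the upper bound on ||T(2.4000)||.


||T(2.4000)|| <= 4 * exp(-1.6800 * 2.4000)
= 4 * exp(-4.0320)
= 4 * 0.0177
= 0.0710

0.0710


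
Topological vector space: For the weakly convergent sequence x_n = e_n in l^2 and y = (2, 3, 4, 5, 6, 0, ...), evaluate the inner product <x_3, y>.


x_3 = e_3 is the standard basis vector with 1 in position 3.
<x_3, y> = y_3 = 4
As n -> infinity, <x_n, y> -> 0, confirming weak convergence of (x_n) to 0.

4


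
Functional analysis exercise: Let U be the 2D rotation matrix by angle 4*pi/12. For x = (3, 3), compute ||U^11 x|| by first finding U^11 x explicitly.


U is a rotation by theta = 4*pi/12
U^11 = rotation by 11*theta = 44*pi/12 = 20*pi/12 (mod 2*pi)
cos(20*pi/12) = 0.5000, sin(20*pi/12) = -0.8660
U^11 x = (0.5000 * 3 - -0.8660 * 3, -0.8660 * 3 + 0.5000 * 3)
= (4.0981, -1.0981)
||U^11 x|| = sqrt(4.0981^2 + (-1.0981)^2) = sqrt(18.0000) = 4.2426

4.2426


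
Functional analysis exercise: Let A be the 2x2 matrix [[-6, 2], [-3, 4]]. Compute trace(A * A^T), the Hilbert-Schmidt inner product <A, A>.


trace(A * A^T) = sum of squares of all entries
= (-6)^2 + 2^2 + (-3)^2 + 4^2
= 36 + 4 + 9 + 16
= 65

65


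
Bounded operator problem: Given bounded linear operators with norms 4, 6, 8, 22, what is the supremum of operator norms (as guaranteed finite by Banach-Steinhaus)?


By the Uniform Boundedness Principle, the supremum of norms is finite.
sup_k ||T_k|| = max(4, 6, 8, 22) = 22

22


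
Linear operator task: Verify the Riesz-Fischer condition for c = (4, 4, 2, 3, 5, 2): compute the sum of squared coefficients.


sum |c_n|^2 = 4^2 + 4^2 + 2^2 + 3^2 + 5^2 + 2^2
= 16 + 16 + 4 + 9 + 25 + 4
= 74

74


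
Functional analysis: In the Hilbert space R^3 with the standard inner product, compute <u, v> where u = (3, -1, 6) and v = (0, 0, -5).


Computing the standard inner product <u, v> = sum u_i * v_i
= 3*0 + -1*0 + 6*-5
= 0 + 0 + -30
= -30

-30


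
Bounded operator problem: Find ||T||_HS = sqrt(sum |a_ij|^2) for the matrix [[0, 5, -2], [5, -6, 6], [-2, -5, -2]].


The Hilbert-Schmidt norm is sqrt(sum of squares of all entries).
Sum of squares = 0^2 + 5^2 + (-2)^2 + 5^2 + (-6)^2 + 6^2 + (-2)^2 + (-5)^2 + (-2)^2
= 0 + 25 + 4 + 25 + 36 + 36 + 4 + 25 + 4 = 159
||T||_HS = sqrt(159) = 12.6095

12.6095


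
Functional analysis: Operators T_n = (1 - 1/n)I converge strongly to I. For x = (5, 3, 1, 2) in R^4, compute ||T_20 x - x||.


T_20 x - x = (1 - 1/20)x - x = -x/20
||x|| = sqrt(39) = 6.2450
||T_20 x - x|| = ||x||/20 = 6.2450/20 = 0.3122

0.3122


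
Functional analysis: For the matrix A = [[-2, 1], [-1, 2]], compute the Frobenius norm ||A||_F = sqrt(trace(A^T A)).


||A||_F^2 = sum a_ij^2
= (-2)^2 + 1^2 + (-1)^2 + 2^2
= 4 + 1 + 1 + 4 = 10
||A||_F = sqrt(10) = 3.1623

3.1623


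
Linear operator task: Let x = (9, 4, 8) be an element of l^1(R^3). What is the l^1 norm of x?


The l^1 norm equals the sum of absolute values of all components.
||x||_1 = 9 + 4 + 8
= 21

21.0000


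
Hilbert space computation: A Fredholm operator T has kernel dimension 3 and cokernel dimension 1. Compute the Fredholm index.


The Fredholm index is defined as ind(T) = dim(ker T) - dim(coker T)
= 3 - 1
= 2

2


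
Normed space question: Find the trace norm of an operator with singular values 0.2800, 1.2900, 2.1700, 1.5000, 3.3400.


The nuclear norm is the sum of all singular values.
||T||_1 = 0.2800 + 1.2900 + 2.1700 + 1.5000 + 3.3400
= 8.5800

8.5800


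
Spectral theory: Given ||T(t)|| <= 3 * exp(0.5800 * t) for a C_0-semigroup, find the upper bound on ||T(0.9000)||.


||T(0.9000)|| <= 3 * exp(0.5800 * 0.9000)
= 3 * exp(0.5220)
= 3 * 1.6854
= 5.0562

5.0562


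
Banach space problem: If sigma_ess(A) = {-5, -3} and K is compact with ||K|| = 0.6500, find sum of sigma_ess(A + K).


By Weyl's theorem, the essential spectrum is invariant under compact perturbations.
sigma_ess(A + K) = sigma_ess(A) = {-5, -3}
Sum = -5 + -3 = -8

-8


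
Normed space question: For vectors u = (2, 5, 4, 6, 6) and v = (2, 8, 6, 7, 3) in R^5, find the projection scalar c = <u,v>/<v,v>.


Computing <u,v> = 2*2 + 5*8 + 4*6 + 6*7 + 6*3 = 128
Computing <v,v> = 2^2 + 8^2 + 6^2 + 7^2 + 3^2 = 162
Projection coefficient = 128/162 = 0.7901

0.7901


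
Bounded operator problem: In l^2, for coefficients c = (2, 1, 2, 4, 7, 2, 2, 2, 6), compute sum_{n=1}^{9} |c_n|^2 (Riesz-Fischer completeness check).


sum |c_n|^2 = 2^2 + 1^2 + 2^2 + 4^2 + 7^2 + 2^2 + 2^2 + 2^2 + 6^2
= 4 + 1 + 4 + 16 + 49 + 4 + 4 + 4 + 36
= 122

122


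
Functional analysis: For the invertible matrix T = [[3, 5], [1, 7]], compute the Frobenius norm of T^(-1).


det(T) = 3*7 - 5*1 = 16
T^(-1) = (1/16) * [[7, -5], [-1, 3]] = [[0.4375, -0.3125], [-0.0625, 0.1875]]
||T^(-1)||_F^2 = 0.4375^2 + (-0.3125)^2 + (-0.0625)^2 + 0.1875^2 = 0.3281
||T^(-1)||_F = sqrt(0.3281) = 0.5728

0.5728


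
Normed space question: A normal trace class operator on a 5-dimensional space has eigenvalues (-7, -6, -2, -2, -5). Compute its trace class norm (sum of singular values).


For a normal operator, singular values equal |eigenvalues|.
Trace norm = sum |lambda_i| = 7 + 6 + 2 + 2 + 5
= 22

22


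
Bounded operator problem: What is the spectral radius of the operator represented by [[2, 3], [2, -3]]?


For a 2x2 matrix, eigenvalues satisfy lambda^2 - (trace)*lambda + det = 0
trace = 2 + -3 = -1
det = 2*-3 - 3*2 = -12
discriminant = (-1)^2 - 4*(-12) = 49
spectral radius = max |eigenvalue| = 4.0000

4.0000


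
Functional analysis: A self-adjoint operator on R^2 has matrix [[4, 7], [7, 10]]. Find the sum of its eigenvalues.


For a self-adjoint (symmetric) matrix, the eigenvalues are real.
The sum of eigenvalues equals the trace of the matrix.
trace = 4 + 10 = 14

14


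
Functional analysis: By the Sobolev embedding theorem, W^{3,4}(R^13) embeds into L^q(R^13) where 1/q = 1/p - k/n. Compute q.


Using the Sobolev embedding formula: 1/q = 1/p - k/n
1/q = 1/4 - 3/13 = 1/52
q = 1/(1/52) = 52

52.0000


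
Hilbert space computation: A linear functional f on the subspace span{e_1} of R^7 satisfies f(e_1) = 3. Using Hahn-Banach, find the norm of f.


The norm of f is given by ||f|| = sup_{||x||=1} |f(x)|.
On span{e_1}, ||e_1|| = 1, so ||f|| = |f(e_1)| / ||e_1||
= |3| / 1 = 3.0000

3.0000


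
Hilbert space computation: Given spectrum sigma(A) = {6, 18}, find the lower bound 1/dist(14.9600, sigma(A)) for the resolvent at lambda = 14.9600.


dist(14.9600, {6, 18}) = min(|14.9600 - 6|, |14.9600 - 18|)
= min(8.9600, 3.0400) = 3.0400
Resolvent bound = 1/3.0400 = 0.3289

0.3289


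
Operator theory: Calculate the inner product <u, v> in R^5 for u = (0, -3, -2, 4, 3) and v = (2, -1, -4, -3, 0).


Computing the standard inner product <u, v> = sum u_i * v_i
= 0*2 + -3*-1 + -2*-4 + 4*-3 + 3*0
= 0 + 3 + 8 + -12 + 0
= -1

-1


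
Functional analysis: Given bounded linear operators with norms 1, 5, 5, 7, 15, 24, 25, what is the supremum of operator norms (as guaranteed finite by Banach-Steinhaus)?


By the Uniform Boundedness Principle, the supremum of norms is finite.
sup_k ||T_k|| = max(1, 5, 5, 7, 15, 24, 25) = 25

25


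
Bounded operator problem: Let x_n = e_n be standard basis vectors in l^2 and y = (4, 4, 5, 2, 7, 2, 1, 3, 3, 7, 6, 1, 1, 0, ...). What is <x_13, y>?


x_13 = e_13 is the standard basis vector with 1 in position 13.
<x_13, y> = y_13 = 1
As n -> infinity, <x_n, y> -> 0, confirming weak convergence of (x_n) to 0.

1


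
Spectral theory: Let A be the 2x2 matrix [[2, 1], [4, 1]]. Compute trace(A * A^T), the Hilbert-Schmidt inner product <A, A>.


trace(A * A^T) = sum of squares of all entries
= 2^2 + 1^2 + 4^2 + 1^2
= 4 + 1 + 16 + 1
= 22

22


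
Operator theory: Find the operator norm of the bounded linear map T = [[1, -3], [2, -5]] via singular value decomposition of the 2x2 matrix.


A^T A = [[5, -13], [-13, 34]]
trace(A^T A) = 39, det(A^T A) = 1
discriminant = 39^2 - 4*1 = 1517
Largest eigenvalue of A^T A = (trace + sqrt(disc))/2 = 38.9743
||T|| = sqrt(38.9743) = 6.2429

6.2429


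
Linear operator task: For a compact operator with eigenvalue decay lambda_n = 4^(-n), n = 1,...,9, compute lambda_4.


The eigenvalue formula gives lambda_4 = 1/4^4
= 1/256
= 0.0039

0.0039


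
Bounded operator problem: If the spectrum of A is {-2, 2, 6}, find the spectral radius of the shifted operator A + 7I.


Spectrum of A + 7I = {5, 9, 13}
Spectral radius = max |lambda| over the shifted spectrum
= max(5, 9, 13) = 13

13


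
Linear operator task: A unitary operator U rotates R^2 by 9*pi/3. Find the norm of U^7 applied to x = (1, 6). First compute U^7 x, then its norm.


U is a rotation by theta = 9*pi/3
U^7 = rotation by 7*theta = 63*pi/3 = 3*pi/3 (mod 2*pi)
cos(3*pi/3) = -1.0000, sin(3*pi/3) = 0.0000
U^7 x = (-1.0000 * 1 - 0.0000 * 6, 0.0000 * 1 + -1.0000 * 6)
= (-1.0000, -6.0000)
||U^7 x|| = sqrt((-1.0000)^2 + (-6.0000)^2) = sqrt(37.0000) = 6.0828

6.0828


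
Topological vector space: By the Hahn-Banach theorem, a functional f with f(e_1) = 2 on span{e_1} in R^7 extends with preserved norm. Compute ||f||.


The norm of f is given by ||f|| = sup_{||x||=1} |f(x)|.
On span{e_1}, ||e_1|| = 1, so ||f|| = |f(e_1)| / ||e_1||
= |2| / 1 = 2.0000

2.0000


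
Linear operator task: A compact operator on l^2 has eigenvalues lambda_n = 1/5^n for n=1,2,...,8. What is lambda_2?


The eigenvalue formula gives lambda_2 = 1/5^2
= 1/25
= 0.0400

0.0400


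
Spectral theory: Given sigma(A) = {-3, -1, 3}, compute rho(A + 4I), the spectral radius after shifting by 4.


Spectrum of A + 4I = {1, 3, 7}
Spectral radius = max |lambda| over the shifted spectrum
= max(1, 3, 7) = 7

7


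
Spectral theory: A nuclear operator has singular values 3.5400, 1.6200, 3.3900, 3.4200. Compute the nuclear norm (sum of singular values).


The nuclear norm is the sum of all singular values.
||T||_1 = 3.5400 + 1.6200 + 3.3900 + 3.4200
= 11.9700

11.9700


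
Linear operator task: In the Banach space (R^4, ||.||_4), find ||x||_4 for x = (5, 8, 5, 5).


The l^4 norm = (sum |x_i|^4)^(1/4)
Sum of 4th powers = 625 + 4096 + 625 + 625 = 5971
||x||_4 = (5971)^(1/4) = 8.7905

8.7905


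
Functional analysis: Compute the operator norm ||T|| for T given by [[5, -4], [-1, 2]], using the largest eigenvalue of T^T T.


A^T A = [[26, -22], [-22, 20]]
trace(A^T A) = 46, det(A^T A) = 36
discriminant = 46^2 - 4*36 = 1972
Largest eigenvalue of A^T A = (trace + sqrt(disc))/2 = 45.2036
||T|| = sqrt(45.2036) = 6.7234

6.7234


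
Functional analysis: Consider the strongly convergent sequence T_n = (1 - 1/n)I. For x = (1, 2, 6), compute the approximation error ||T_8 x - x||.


T_8 x - x = (1 - 1/8)x - x = -x/8
||x|| = sqrt(41) = 6.4031
||T_8 x - x|| = ||x||/8 = 6.4031/8 = 0.8004

0.8004


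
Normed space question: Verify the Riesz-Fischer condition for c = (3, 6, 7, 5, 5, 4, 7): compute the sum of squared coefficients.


sum |c_n|^2 = 3^2 + 6^2 + 7^2 + 5^2 + 5^2 + 4^2 + 7^2
= 9 + 36 + 49 + 25 + 25 + 16 + 49
= 209

209


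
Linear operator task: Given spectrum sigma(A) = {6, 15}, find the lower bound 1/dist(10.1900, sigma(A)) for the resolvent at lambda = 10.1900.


dist(10.1900, {6, 15}) = min(|10.1900 - 6|, |10.1900 - 15|)
= min(4.1900, 4.8100) = 4.1900
Resolvent bound = 1/4.1900 = 0.2387

0.2387


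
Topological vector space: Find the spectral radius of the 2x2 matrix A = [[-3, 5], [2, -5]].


For a 2x2 matrix, eigenvalues satisfy lambda^2 - (trace)*lambda + det = 0
trace = -3 + -5 = -8
det = -3*-5 - 5*2 = 5
discriminant = (-8)^2 - 4*(5) = 44
spectral radius = max |eigenvalue| = 7.3166

7.3166


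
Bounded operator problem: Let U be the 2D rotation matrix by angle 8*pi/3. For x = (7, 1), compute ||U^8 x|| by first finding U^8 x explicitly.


U is a rotation by theta = 8*pi/3
U^8 = rotation by 8*theta = 64*pi/3 = 4*pi/3 (mod 2*pi)
cos(4*pi/3) = -0.5000, sin(4*pi/3) = -0.8660
U^8 x = (-0.5000 * 7 - -0.8660 * 1, -0.8660 * 7 + -0.5000 * 1)
= (-2.6340, -6.5622)
||U^8 x|| = sqrt((-2.6340)^2 + (-6.5622)^2) = sqrt(50.0000) = 7.0711

7.0711


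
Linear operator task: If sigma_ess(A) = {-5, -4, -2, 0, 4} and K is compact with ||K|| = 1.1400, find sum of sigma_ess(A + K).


By Weyl's theorem, the essential spectrum is invariant under compact perturbations.
sigma_ess(A + K) = sigma_ess(A) = {-5, -4, -2, 0, 4}
Sum = -5 + -4 + -2 + 0 + 4 = -7

-7


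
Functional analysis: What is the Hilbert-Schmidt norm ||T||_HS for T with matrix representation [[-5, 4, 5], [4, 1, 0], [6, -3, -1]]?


The Hilbert-Schmidt norm is sqrt(sum of squares of all entries).
Sum of squares = (-5)^2 + 4^2 + 5^2 + 4^2 + 1^2 + 0^2 + 6^2 + (-3)^2 + (-1)^2
= 25 + 16 + 25 + 16 + 1 + 0 + 36 + 9 + 1 = 129
||T||_HS = sqrt(129) = 11.3578

11.3578


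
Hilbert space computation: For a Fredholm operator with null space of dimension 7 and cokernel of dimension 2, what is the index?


The Fredholm index is defined as ind(T) = dim(ker T) - dim(coker T)
= 7 - 2
= 5

5


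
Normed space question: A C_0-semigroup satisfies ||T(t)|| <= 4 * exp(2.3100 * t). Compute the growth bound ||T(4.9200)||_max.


||T(4.9200)|| <= 4 * exp(2.3100 * 4.9200)
= 4 * exp(11.3652)
= 4 * 86266.7915
= 345067.1660

345067.1660


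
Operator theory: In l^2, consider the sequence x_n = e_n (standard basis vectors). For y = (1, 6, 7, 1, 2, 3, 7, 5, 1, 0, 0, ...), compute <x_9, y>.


x_9 = e_9 is the standard basis vector with 1 in position 9.
<x_9, y> = y_9 = 1
As n -> infinity, <x_n, y> -> 0, confirming weak convergence of (x_n) to 0.

1


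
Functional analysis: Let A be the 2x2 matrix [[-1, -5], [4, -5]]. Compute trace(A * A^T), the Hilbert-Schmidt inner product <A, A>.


trace(A * A^T) = sum of squares of all entries
= (-1)^2 + (-5)^2 + 4^2 + (-5)^2
= 1 + 25 + 16 + 25
= 67

67


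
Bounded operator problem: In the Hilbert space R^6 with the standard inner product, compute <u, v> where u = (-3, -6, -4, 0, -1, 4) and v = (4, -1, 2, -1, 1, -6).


Computing the standard inner product <u, v> = sum u_i * v_i
= -3*4 + -6*-1 + -4*2 + 0*-1 + -1*1 + 4*-6
= -12 + 6 + -8 + 0 + -1 + -24
= -39

-39


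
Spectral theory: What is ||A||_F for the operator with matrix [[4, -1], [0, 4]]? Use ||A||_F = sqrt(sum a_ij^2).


||A||_F^2 = sum a_ij^2
= 4^2 + (-1)^2 + 0^2 + 4^2
= 16 + 1 + 0 + 16 = 33
||A||_F = sqrt(33) = 5.7446

5.7446


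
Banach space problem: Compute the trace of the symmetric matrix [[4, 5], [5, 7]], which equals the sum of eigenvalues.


For a self-adjoint (symmetric) matrix, the eigenvalues are real.
The sum of eigenvalues equals the trace of the matrix.
trace = 4 + 7 = 11

11


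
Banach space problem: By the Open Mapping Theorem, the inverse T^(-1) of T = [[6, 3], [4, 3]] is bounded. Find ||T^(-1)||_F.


det(T) = 6*3 - 3*4 = 6
T^(-1) = (1/6) * [[3, -3], [-4, 6]] = [[0.5000, -0.5000], [-0.6667, 1.0000]]
||T^(-1)||_F^2 = 0.5000^2 + (-0.5000)^2 + (-0.6667)^2 + 1.0000^2 = 1.9444
||T^(-1)||_F = sqrt(1.9444) = 1.3944

1.3944


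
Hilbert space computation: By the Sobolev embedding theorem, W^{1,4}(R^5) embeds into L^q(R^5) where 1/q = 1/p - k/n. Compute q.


Using the Sobolev embedding formula: 1/q = 1/p - k/n
1/q = 1/4 - 1/5 = 1/20
q = 1/(1/20) = 20

20.0000


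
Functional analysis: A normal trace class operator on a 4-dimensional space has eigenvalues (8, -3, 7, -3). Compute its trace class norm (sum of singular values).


For a normal operator, singular values equal |eigenvalues|.
Trace norm = sum |lambda_i| = 8 + 3 + 7 + 3
= 21

21


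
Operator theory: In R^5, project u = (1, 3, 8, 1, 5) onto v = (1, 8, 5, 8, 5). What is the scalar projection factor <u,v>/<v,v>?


Computing <u,v> = 1*1 + 3*8 + 8*5 + 1*8 + 5*5 = 98
Computing <v,v> = 1^2 + 8^2 + 5^2 + 8^2 + 5^2 = 179
Projection coefficient = 98/179 = 0.5475

0.5475


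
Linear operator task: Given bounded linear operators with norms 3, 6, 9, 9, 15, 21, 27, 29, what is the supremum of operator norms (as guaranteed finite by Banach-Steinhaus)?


By the Uniform Boundedness Principle, the supremum of norms is finite.
sup_k ||T_k|| = max(3, 6, 9, 9, 15, 21, 27, 29) = 29

29


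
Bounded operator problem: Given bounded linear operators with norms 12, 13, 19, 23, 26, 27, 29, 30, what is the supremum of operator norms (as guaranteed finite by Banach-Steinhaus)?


By the Uniform Boundedness Principle, the supremum of norms is finite.
sup_k ||T_k|| = max(12, 13, 19, 23, 26, 27, 29, 30) = 30

30


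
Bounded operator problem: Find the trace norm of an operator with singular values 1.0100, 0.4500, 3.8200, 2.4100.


The nuclear norm is the sum of all singular values.
||T||_1 = 1.0100 + 0.4500 + 3.8200 + 2.4100
= 7.6900

7.6900


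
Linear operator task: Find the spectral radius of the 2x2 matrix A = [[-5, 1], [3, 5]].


For a 2x2 matrix, eigenvalues satisfy lambda^2 - (trace)*lambda + det = 0
trace = -5 + 5 = 0
det = -5*5 - 1*3 = -28
discriminant = 0^2 - 4*(-28) = 112
spectral radius = max |eigenvalue| = 5.2915

5.2915


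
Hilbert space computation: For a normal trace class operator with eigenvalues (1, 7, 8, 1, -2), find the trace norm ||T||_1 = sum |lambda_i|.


For a normal operator, singular values equal |eigenvalues|.
Trace norm = sum |lambda_i| = 1 + 7 + 8 + 1 + 2
= 19

19


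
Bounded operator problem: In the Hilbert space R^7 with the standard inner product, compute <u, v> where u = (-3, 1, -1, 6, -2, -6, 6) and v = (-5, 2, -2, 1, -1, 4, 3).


Computing the standard inner product <u, v> = sum u_i * v_i
= -3*-5 + 1*2 + -1*-2 + 6*1 + -2*-1 + -6*4 + 6*3
= 15 + 2 + 2 + 6 + 2 + -24 + 18
= 21

21


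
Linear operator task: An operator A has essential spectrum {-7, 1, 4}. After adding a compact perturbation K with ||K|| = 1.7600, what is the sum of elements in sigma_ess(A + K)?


By Weyl's theorem, the essential spectrum is invariant under compact perturbations.
sigma_ess(A + K) = sigma_ess(A) = {-7, 1, 4}
Sum = -7 + 1 + 4 = -2

-2


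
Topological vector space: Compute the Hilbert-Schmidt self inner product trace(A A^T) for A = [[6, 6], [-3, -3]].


trace(A * A^T) = sum of squares of all entries
= 6^2 + 6^2 + (-3)^2 + (-3)^2
= 36 + 36 + 9 + 9
= 90

90


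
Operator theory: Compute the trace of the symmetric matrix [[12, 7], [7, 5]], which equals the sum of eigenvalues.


For a self-adjoint (symmetric) matrix, the eigenvalues are real.
The sum of eigenvalues equals the trace of the matrix.
trace = 12 + 5 = 17

17


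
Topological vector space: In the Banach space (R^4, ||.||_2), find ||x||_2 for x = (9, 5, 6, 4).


The l^2 norm = (sum |x_i|^2)^(1/2)
Sum of 2th powers = 81 + 25 + 36 + 16 = 158
||x||_2 = (158)^(1/2) = 12.5698

12.5698


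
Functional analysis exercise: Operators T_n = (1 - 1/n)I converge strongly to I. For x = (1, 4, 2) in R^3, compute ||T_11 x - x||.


T_11 x - x = (1 - 1/11)x - x = -x/11
||x|| = sqrt(21) = 4.5826
||T_11 x - x|| = ||x||/11 = 4.5826/11 = 0.4166

0.4166


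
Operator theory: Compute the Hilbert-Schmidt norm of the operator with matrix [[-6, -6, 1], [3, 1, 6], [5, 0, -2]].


The Hilbert-Schmidt norm is sqrt(sum of squares of all entries).
Sum of squares = (-6)^2 + (-6)^2 + 1^2 + 3^2 + 1^2 + 6^2 + 5^2 + 0^2 + (-2)^2
= 36 + 36 + 1 + 9 + 1 + 36 + 25 + 0 + 4 = 148
||T||_HS = sqrt(148) = 12.1655

12.1655


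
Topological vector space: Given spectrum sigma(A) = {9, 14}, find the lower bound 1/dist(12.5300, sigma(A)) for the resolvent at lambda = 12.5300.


dist(12.5300, {9, 14}) = min(|12.5300 - 9|, |12.5300 - 14|)
= min(3.5300, 1.4700) = 1.4700
Resolvent bound = 1/1.4700 = 0.6803

0.6803


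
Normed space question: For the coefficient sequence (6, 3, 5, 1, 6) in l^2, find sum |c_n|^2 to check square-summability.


sum |c_n|^2 = 6^2 + 3^2 + 5^2 + 1^2 + 6^2
= 36 + 9 + 25 + 1 + 36
= 107

107
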